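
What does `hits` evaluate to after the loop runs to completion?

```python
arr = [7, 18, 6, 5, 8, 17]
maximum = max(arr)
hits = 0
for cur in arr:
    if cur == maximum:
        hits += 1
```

Let's trace through this code step by step.

Initialize: arr = [7, 18, 6, 5, 8, 17]
Initialize: maximum = 18
Initialize: hits = 0
Entering loop: for cur in arr:
After iteration 1: cur = 7, hits = 0
After iteration 2: cur = 18, hits = 1
After iteration 3: cur = 6, hits = 1
After iteration 4: cur = 5, hits = 1
After iteration 5: cur = 8, hits = 1
After iteration 6: cur = 17, hits = 1
Loop ends.

Final answer: 1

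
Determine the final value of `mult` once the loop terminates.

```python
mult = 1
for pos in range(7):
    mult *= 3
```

Let's trace through this code step by step.

Initialize: mult = 1
Entering loop: for pos in range(7):
After iteration 1: pos = 0, mult = 3
After iteration 2: pos = 1, mult = 9
After iteration 3: pos = 2, mult = 27
After iteration 4: pos = 3, mult = 81
After iteration 5: pos = 4, mult = 243
After iteration 6: pos = 5, mult = 729
After iteration 7: pos = 6, mult = 2187
Loop ends.

Final answer: 2187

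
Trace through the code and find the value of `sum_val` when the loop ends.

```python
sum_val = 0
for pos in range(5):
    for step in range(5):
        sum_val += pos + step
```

Let's trace through this code step by step.

Initialize: sum_val = 0
Entering loop: for pos in range(5):
After iteration 1: pos = 0, sum_val = 10
After iteration 2: pos = 1, sum_val = 25
After iteration 3: pos = 2, sum_val = 45
After iteration 4: pos = 3, sum_val = 70
After iteration 5: pos = 4, sum_val = 100
Loop ends.

Final answer: 100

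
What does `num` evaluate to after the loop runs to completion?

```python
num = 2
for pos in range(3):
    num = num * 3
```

Let's trace through this code step by step.

Initialize: num = 2
Entering loop: for pos in range(3):
After iteration 1: pos = 0, num = 6
After iteration 2: pos = 1, num = 18
After iteration 3: pos = 2, num = 54
Loop ends.

Final answer: 54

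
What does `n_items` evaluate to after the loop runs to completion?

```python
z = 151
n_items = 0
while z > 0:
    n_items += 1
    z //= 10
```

Let's trace through this code step by step.

Initialize: z = 151
Initialize: n_items = 0
Entering loop: while z > 0:
After iteration 1: z = 15, n_items = 1
After iteration 2: z = 1, n_items = 2
After iteration 3: z = 0, n_items = 3
Loop ends.

Final answer: 3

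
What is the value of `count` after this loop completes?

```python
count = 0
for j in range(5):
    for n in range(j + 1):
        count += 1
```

Let's trace through this code step by step.

Initialize: count = 0
Entering loop: for j in range(5):
After iteration 1: j = 0, count = 1, n = 0
After iteration 2: j = 1, count = 3, n = 1
After iteration 3: j = 2, count = 6, n = 2
After iteration 4: j = 3, count = 10, n = 3
After iteration 5: j = 4, count = 15, n = 4
Loop ends.

Final answer: 15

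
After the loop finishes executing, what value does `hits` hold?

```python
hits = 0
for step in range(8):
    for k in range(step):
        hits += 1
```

Let's trace through this code step by step.

Initialize: hits = 0
Entering loop: for step in range(8):
After iteration 1: step = 0, hits = 0
After iteration 2: step = 1, hits = 1, k = 0
After iteration 3: step = 2, hits = 3, k = 1
After iteration 4: step = 3, hits = 6, k = 2
After iteration 5: step = 4, hits = 10, k = 3
After iteration 6: step = 5, hits = 15, k = 4
After iteration 7: step = 6, hits = 21, k = 5
After iteration 8: step = 7, hits = 28, k = 6
Loop ends.

Final answer: 28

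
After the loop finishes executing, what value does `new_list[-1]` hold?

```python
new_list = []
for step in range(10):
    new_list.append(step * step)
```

Let's trace through this code step by step.

Initialize: new_list = []
Entering loop: for step in range(10):
After iteration 1: step = 0, new_list = [0]
After iteration 2: step = 1, new_list = [0, 1]
After iteration 3: step = 2, new_list = [0, 1, 4]
After iteration 4: step = 3, new_list = [0, 1, 4, 9]
After iteration 5: step = 4, new_list = [0, 1, 4, 9, 16]
After iteration 6: step = 5, new_list = [0, 1, 4, 9, 16, 25]
After iteration 7: step = 6, new_list = [0, 1, 4, 9, 16, 25, 36]
After iteration 8: step = 7, new_list = [0, 1, 4, 9, 16, 25, 36, 49]
After iteration 9: step = 8, new_list = [0, 1, 4, 9, 16, 25, 36, 49, 64]
After iteration 10: step = 9, new_list = [0, 1, 4, 9, 16, 25, 36, 49, 64, 81]
Loop ends.
new_list[-1] = 81

Final answer: 81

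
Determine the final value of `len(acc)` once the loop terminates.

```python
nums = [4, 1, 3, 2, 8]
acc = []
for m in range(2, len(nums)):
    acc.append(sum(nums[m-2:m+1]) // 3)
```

Let's trace through this code step by step.

Initialize: nums = [4, 1, 3, 2, 8]
Initialize: acc = []
Entering loop: for m in range(2, len(nums)):
After iteration 1: m = 2, acc = [2]
After iteration 2: m = 3, acc = [2, 2]
After iteration 3: m = 4, acc = [2, 2, 4]
Loop ends.
len(acc) = 3

Final answer: 3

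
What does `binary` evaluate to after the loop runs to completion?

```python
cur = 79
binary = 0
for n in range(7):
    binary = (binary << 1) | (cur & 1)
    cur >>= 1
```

Let's trace through this code step by step.

Initialize: cur = 79
Initialize: binary = 0
Entering loop: for n in range(7):
After iteration 1: n = 0, cur = 39, binary = 1
After iteration 2: n = 1, cur = 19, binary = 3
After iteration 3: n = 2, cur = 9, binary = 7
After iteration 4: n = 3, cur = 4, binary = 15
After iteration 5: n = 4, cur = 2, binary = 30
After iteration 6: n = 5, cur = 1, binary = 60
After iteration 7: n = 6, cur = 0, binary = 121
Loop ends.

Final answer: 121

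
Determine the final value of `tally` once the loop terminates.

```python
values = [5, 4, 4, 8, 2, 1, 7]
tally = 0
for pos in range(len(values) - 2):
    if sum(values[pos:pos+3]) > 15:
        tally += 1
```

Let's trace through this code step by step.

Initialize: values = [5, 4, 4, 8, 2, 1, 7]
Initialize: tally = 0
Entering loop: for pos in range(len(values) - 2):
After iteration 1: pos = 0, tally = 0
After iteration 2: pos = 1, tally = 1
After iteration 3: pos = 2, tally = 1
After iteration 4: pos = 3, tally = 1
After iteration 5: pos = 4, tally = 1
Loop ends.

Final answer: 1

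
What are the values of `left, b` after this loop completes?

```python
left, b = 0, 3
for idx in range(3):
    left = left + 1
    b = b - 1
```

Let's trace through this code step by step.

Initialize: left = 0
Initialize: b = 3
Entering loop: for idx in range(3):
After iteration 1: idx = 0, left = 1, b = 2
After iteration 2: idx = 1, left = 2, b = 1
After iteration 3: idx = 2, left = 3, b = 0
Loop ends.

Final answer: 3, 0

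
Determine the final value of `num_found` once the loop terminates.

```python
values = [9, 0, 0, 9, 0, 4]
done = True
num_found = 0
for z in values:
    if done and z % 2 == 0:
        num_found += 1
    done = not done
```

Let's trace through this code step by step.

Initialize: values = [9, 0, 0, 9, 0, 4]
Initialize: done = True
Initialize: num_found = 0
Entering loop: for z in values:
After iteration 1: z = 9, done = False, num_found = 0
After iteration 2: z = 0, done = True, num_found = 0
After iteration 3: z = 0, done = False, num_found = 1
After iteration 4: z = 9, done = True, num_found = 1
After iteration 5: z = 0, done = False, num_found = 2
After iteration 6: z = 4, done = True, num_found = 2
Loop ends.

Final answer: 2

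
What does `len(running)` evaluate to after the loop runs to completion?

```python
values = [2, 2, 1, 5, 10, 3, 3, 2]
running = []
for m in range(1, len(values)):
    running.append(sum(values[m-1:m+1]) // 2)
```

Let's trace through this code step by step.

Initialize: values = [2, 2, 1, 5, 10, 3, 3, 2]
Initialize: running = []
Entering loop: for m in range(1, len(values)):
After iteration 1: m = 1, running = [2]
After iteration 2: m = 2, running = [2, 1]
After iteration 3: m = 3, running = [2, 1, 3]
After iteration 4: m = 4, running = [2, 1, 3, 7]
After iteration 5: m = 5, running = [2, 1, 3, 7, 6]
After iteration 6: m = 6, running = [2, 1, 3, 7, 6, 3]
After iteration 7: m = 7, running = [2, 1, 3, 7, 6, 3, 2]
Loop ends.
len(running) = 7

Final answer: 7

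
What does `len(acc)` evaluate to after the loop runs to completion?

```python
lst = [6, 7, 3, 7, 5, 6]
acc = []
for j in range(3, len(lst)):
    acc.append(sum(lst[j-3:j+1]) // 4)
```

Let's trace through this code step by step.

Initialize: lst = [6, 7, 3, 7, 5, 6]
Initialize: acc = []
Entering loop: for j in range(3, len(lst)):
After iteration 1: j = 3, acc = [5]
After iteration 2: j = 4, acc = [5, 5]
After iteration 3: j = 5, acc = [5, 5, 5]
Loop ends.
len(acc) = 3

Final answer: 3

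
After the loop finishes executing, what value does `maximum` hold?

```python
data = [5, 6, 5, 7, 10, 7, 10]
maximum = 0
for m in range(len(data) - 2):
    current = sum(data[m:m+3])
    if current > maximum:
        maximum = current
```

Let's trace through this code step by step.

Initialize: data = [5, 6, 5, 7, 10, 7, 10]
Initialize: maximum = 0
Entering loop: for m in range(len(data) - 2):
After iteration 1: m = 0, maximum = 16, current = 16
After iteration 2: m = 1, maximum = 18, current = 18
After iteration 3: m = 2, maximum = 22, current = 22
After iteration 4: m = 3, maximum = 24, current = 24
After iteration 5: m = 4, maximum = 27, current = 27
Loop ends.

Final answer: 27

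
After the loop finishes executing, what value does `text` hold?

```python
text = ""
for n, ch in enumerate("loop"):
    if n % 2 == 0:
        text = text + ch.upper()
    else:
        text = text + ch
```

Let's trace through this code step by step.

Initialize: text = ''
Entering loop: for n, ch in enumerate("loop"):
After iteration 1: n = 0, ch = 'l', text = 'L'
After iteration 2: n = 1, ch = 'o', text = 'Lo'
After iteration 3: n = 2, ch = 'o', text = 'LoO'
After iteration 4: n = 3, ch = 'p', text = 'LoOp'
Loop ends.

Final answer: 'LoOp'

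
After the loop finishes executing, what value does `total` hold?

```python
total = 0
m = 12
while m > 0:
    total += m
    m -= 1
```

Let's trace through this code step by step.

Initialize: total = 0
Initialize: m = 12
Entering loop: while m > 0:
After iteration 1: total = 12, m = 11
After iteration 2: total = 23, m = 10
After iteration 3: total = 33, m = 9
After iteration 4: total = 42, m = 8
After iteration 5: total = 50, m = 7
After iteration 6: total = 57, m = 6
After iteration 7: total = 63, m = 5
After iteration 8: total = 68, m = 4
After iteration 9: total = 72, m = 3
After iteration 10: total = 75, m = 2
After iteration 11: total = 77, m = 1
After iteration 12: total = 78, m = 0
Loop ends.

Final answer: 78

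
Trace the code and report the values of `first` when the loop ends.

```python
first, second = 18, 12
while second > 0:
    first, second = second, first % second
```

Let's trace through this code step by step.

Initialize: first = 18
Initialize: second = 12
Entering loop: while second > 0:
After iteration 1: first = 12, second = 6
After iteration 2: first = 6, second = 0
Loop ends.

Final answer: 6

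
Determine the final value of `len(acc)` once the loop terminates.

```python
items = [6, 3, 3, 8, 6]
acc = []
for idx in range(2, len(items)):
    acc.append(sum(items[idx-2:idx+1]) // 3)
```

Let's trace through this code step by step.

Initialize: items = [6, 3, 3, 8, 6]
Initialize: acc = []
Entering loop: for idx in range(2, len(items)):
After iteration 1: idx = 2, acc = [4]
After iteration 2: idx = 3, acc = [4, 4]
After iteration 3: idx = 4, acc = [4, 4, 5]
Loop ends.
len(acc) = 3

Final answer: 3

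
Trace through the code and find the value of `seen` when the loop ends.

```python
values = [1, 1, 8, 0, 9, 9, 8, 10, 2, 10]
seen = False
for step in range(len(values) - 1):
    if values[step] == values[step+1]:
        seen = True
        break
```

Let's trace through this code step by step.

Initialize: values = [1, 1, 8, 0, 9, 9, 8, 10, 2, 10]
Initialize: seen = False
Entering loop: for step in range(len(values) - 1):
After iteration 1: step = 0, seen = True
Loop ends.

Final answer: True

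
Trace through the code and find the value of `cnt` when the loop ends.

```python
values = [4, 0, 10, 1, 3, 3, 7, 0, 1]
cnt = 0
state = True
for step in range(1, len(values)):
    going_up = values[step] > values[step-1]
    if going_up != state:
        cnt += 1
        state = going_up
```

Let's trace through this code step by step.

Initialize: values = [4, 0, 10, 1, 3, 3, 7, 0, 1]
Initialize: cnt = 0
Initialize: state = True
Entering loop: for step in range(1, len(values)):
After iteration 1: step = 1, cnt = 1, state = False, going_up = False
After iteration 2: step = 2, cnt = 2, state = True, going_up = True
After iteration 3: step = 3, cnt = 3, state = False, going_up = False
After iteration 4: step = 4, cnt = 4, state = True, going_up = True
After iteration 5: step = 5, cnt = 5, state = False, going_up = False
After iteration 6: step = 6, cnt = 6, state = True, going_up = True
After iteration 7: step = 7, cnt = 7, state = False, going_up = False
After iteration 8: step = 8, cnt = 8, state = True, going_up = True
Loop ends.

Final answer: 8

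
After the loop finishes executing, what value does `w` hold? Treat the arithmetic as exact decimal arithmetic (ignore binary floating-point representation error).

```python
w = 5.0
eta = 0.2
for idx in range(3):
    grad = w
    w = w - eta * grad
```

Let's trace through this code step by step.

Initialize: w = 5.0
Initialize: eta = 0.2
Entering loop: for idx in range(3):
After iteration 1: idx = 0, w = 4.0, grad = 5.0
After iteration 2: idx = 1, w = 3.2, grad = 4.0
After iteration 3: idx = 2, w = 2.56, grad = 3.2
Loop ends.

Final answer: 2.56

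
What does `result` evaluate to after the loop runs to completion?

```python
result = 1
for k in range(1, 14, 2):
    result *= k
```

Let's trace through this code step by step.

Initialize: result = 1
Entering loop: for k in range(1, 14, 2):
After iteration 1: k = 1, result = 1
After iteration 2: k = 3, result = 3
After iteration 3: k = 5, result = 15
After iteration 4: k = 7, result = 105
After iteration 5: k = 9, result = 945
After iteration 6: k = 11, result = 10395
After iteration 7: k = 13, result = 135135
Loop ends.

Final answer: 135135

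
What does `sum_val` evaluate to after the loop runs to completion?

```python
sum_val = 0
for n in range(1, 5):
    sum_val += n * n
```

Let's trace through this code step by step.

Initialize: sum_val = 0
Entering loop: for n in range(1, 5):
After iteration 1: n = 1, sum_val = 1
After iteration 2: n = 2, sum_val = 5
After iteration 3: n = 3, sum_val = 14
After iteration 4: n = 4, sum_val = 30
Loop ends.

Final answer: 30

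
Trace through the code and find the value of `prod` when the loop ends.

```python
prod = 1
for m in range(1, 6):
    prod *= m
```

Let's trace through this code step by step.

Initialize: prod = 1
Entering loop: for m in range(1, 6):
After iteration 1: m = 1, prod = 1
After iteration 2: m = 2, prod = 2
After iteration 3: m = 3, prod = 6
After iteration 4: m = 4, prod = 24
After iteration 5: m = 5, prod = 120
Loop ends.

Final answer: 120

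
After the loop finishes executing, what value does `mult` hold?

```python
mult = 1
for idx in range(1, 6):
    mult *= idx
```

Let's trace through this code step by step.

Initialize: mult = 1
Entering loop: for idx in range(1, 6):
After iteration 1: idx = 1, mult = 1
After iteration 2: idx = 2, mult = 2
After iteration 3: idx = 3, mult = 6
After iteration 4: idx = 4, mult = 24
After iteration 5: idx = 5, mult = 120
Loop ends.

Final answer: 120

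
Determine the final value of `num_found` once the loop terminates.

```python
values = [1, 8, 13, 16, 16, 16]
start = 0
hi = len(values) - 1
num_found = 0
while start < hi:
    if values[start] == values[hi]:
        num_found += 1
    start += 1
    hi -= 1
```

Let's trace through this code step by step.

Initialize: values = [1, 8, 13, 16, 16, 16]
Initialize: start = 0
Initialize: hi = 5
Initialize: num_found = 0
Entering loop: while start < hi:
After iteration 1: start = 1, hi = 4, num_found = 0
After iteration 2: start = 2, hi = 3, num_found = 0
After iteration 3: start = 3, hi = 2, num_found = 0
Loop ends.

Final answer: 0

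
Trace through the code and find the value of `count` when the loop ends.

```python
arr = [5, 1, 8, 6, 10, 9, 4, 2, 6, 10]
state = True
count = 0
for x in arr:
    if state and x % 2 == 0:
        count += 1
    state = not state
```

Let's trace through this code step by step.

Initialize: arr = [5, 1, 8, 6, 10, 9, 4, 2, 6, 10]
Initialize: state = True
Initialize: count = 0
Entering loop: for x in arr:
After iteration 1: x = 5, state = False, count = 0
After iteration 2: x = 1, state = True, count = 0
After iteration 3: x = 8, state = False, count = 1
After iteration 4: x = 6, state = True, count = 1
After iteration 5: x = 10, state = False, count = 2
After iteration 6: x = 9, state = True, count = 2
After iteration 7: x = 4, state = False, count = 3
After iteration 8: x = 2, state = True, count = 3
After iteration 9: x = 6, state = False, count = 4
After iteration 10: x = 10, state = True, count = 4
Loop ends.

Final answer: 4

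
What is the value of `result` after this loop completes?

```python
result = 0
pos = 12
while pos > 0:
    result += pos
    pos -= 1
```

Let's trace through this code step by step.

Initialize: result = 0
Initialize: pos = 12
Entering loop: while pos > 0:
After iteration 1: result = 12, pos = 11
After iteration 2: result = 23, pos = 10
After iteration 3: result = 33, pos = 9
After iteration 4: result = 42, pos = 8
After iteration 5: result = 50, pos = 7
After iteration 6: result = 57, pos = 6
After iteration 7: result = 63, pos = 5
After iteration 8: result = 68, pos = 4
After iteration 9: result = 72, pos = 3
After iteration 10: result = 75, pos = 2
After iteration 11: result = 77, pos = 1
After iteration 12: result = 78, pos = 0
Loop ends.

Final answer: 78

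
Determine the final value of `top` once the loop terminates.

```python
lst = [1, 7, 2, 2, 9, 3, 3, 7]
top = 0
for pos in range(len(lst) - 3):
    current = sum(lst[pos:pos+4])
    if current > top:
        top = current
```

Let's trace through this code step by step.

Initialize: lst = [1, 7, 2, 2, 9, 3, 3, 7]
Initialize: top = 0
Entering loop: for pos in range(len(lst) - 3):
After iteration 1: pos = 0, top = 12, current = 12
After iteration 2: pos = 1, top = 20, current = 20
After iteration 3: pos = 2, top = 20, current = 16
After iteration 4: pos = 3, top = 20, current = 17
After iteration 5: pos = 4, top = 22, current = 22
Loop ends.

Final answer: 22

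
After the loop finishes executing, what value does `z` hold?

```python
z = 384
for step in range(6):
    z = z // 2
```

Let's trace through this code step by step.

Initialize: z = 384
Entering loop: for step in range(6):
After iteration 1: step = 0, z = 192
After iteration 2: step = 1, z = 96
After iteration 3: step = 2, z = 48
After iteration 4: step = 3, z = 24
After iteration 5: step = 4, z = 12
After iteration 6: step = 5, z = 6
Loop ends.

Final answer: 6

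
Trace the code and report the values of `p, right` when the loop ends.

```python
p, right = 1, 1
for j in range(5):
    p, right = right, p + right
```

Let's trace through this code step by step.

Initialize: p = 1
Initialize: right = 1
Entering loop: for j in range(5):
After iteration 1: j = 0, p = 1, right = 2
After iteration 2: j = 1, p = 2, right = 3
After iteration 3: j = 2, p = 3, right = 5
After iteration 4: j = 3, p = 5, right = 8
After iteration 5: j = 4, p = 8, right = 13
Loop ends.

Final answer: 8, 13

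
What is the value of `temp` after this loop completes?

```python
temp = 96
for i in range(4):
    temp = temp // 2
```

Let's trace through this code step by step.

Initialize: temp = 96
Entering loop: for i in range(4):
After iteration 1: i = 0, temp = 48
After iteration 2: i = 1, temp = 24
After iteration 3: i = 2, temp = 12
After iteration 4: i = 3, temp = 6
Loop ends.

Final answer: 6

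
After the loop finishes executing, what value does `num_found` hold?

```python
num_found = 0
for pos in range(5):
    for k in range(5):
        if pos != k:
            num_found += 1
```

Let's trace through this code step by step.

Initialize: num_found = 0
Entering loop: for pos in range(5):
After iteration 1: pos = 0, num_found = 4
After iteration 2: pos = 1, num_found = 8
After iteration 3: pos = 2, num_found = 12
After iteration 4: pos = 3, num_found = 16
After iteration 5: pos = 4, num_found = 20
Loop ends.

Final answer: 20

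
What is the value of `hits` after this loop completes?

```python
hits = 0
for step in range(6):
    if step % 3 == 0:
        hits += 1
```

Let's trace through this code step by step.

Initialize: hits = 0
Entering loop: for step in range(6):
After iteration 1: step = 0, hits = 1
After iteration 2: step = 1, hits = 1
After iteration 3: step = 2, hits = 1
After iteration 4: step = 3, hits = 2
After iteration 5: step = 4, hits = 2
After iteration 6: step = 5, hits = 2
Loop ends.

Final answer: 2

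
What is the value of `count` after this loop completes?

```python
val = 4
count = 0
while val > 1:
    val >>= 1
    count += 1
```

Let's trace through this code step by step.

Initialize: val = 4
Initialize: count = 0
Entering loop: while val > 1:
After iteration 1: val = 2, count = 1
After iteration 2: val = 1, count = 2
Loop ends.

Final answer: 2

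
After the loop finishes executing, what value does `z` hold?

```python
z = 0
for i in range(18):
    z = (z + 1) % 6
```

Let's trace through this code step by step.

Initialize: z = 0
Entering loop: for i in range(18):
After iteration 1: i = 0, z = 1
After iteration 2: i = 1, z = 2
After iteration 3: i = 2, z = 3
After iteration 4: i = 3, z = 4
After iteration 5: i = 4, z = 5
After iteration 6: i = 5, z = 0
After iteration 7: i = 6, z = 1
After iteration 8: i = 7, z = 2
After iteration 9: i = 8, z = 3
After iteration 10: i = 9, z = 4
After iteration 11: i = 10, z = 5
After iteration 12: i = 11, z = 0
After iteration 13: i = 12, z = 1
After iteration 14: i = 13, z = 2
After iteration 15: i = 14, z = 3
After iteration 16: i = 15, z = 4
After iteration 17: i = 16, z = 5
After iteration 18: i = 17, z = 0
Loop ends.

Final answer: 0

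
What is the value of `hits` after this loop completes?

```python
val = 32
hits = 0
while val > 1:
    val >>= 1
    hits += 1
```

Let's trace through this code step by step.

Initialize: val = 32
Initialize: hits = 0
Entering loop: while val > 1:
After iteration 1: val = 16, hits = 1
After iteration 2: val = 8, hits = 2
After iteration 3: val = 4, hits = 3
After iteration 4: val = 2, hits = 4
After iteration 5: val = 1, hits = 5
Loop ends.

Final answer: 5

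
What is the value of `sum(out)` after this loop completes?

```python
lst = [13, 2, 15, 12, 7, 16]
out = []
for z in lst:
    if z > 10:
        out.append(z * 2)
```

Let's trace through this code step by step.

Initialize: lst = [13, 2, 15, 12, 7, 16]
Initialize: out = []
Entering loop: for z in lst:
After iteration 1: z = 13, out = [26]
After iteration 2: z = 2, out = [26]
After iteration 3: z = 15, out = [26, 30]
After iteration 4: z = 12, out = [26, 30, 24]
After iteration 5: z = 7, out = [26, 30, 24]
After iteration 6: z = 16, out = [26, 30, 24, 32]
Loop ends.
sum(out) = 112

Final answer: 112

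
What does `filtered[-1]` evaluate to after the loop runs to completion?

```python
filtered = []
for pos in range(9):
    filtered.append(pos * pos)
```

Let's trace through this code step by step.

Initialize: filtered = []
Entering loop: for pos in range(9):
After iteration 1: pos = 0, filtered = [0]
After iteration 2: pos = 1, filtered = [0, 1]
After iteration 3: pos = 2, filtered = [0, 1, 4]
After iteration 4: pos = 3, filtered = [0, 1, 4, 9]
After iteration 5: pos = 4, filtered = [0, 1, 4, 9, 16]
After iteration 6: pos = 5, filtered = [0, 1, 4, 9, 16, 25]
After iteration 7: pos = 6, filtered = [0, 1, 4, 9, 16, 25, 36]
After iteration 8: pos = 7, filtered = [0, 1, 4, 9, 16, 25, 36, 49]
After iteration 9: pos = 8, filtered = [0, 1, 4, 9, 16, 25, 36, 49, 64]
Loop ends.
filtered[-1] = 64

Final answer: 64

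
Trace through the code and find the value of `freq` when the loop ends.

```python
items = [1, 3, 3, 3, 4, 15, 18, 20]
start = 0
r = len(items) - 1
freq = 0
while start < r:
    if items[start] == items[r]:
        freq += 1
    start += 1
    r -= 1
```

Let's trace through this code step by step.

Initialize: items = [1, 3, 3, 3, 4, 15, 18, 20]
Initialize: start = 0
Initialize: r = 7
Initialize: freq = 0
Entering loop: while start < r:
After iteration 1: start = 1, r = 6, freq = 0
After iteration 2: start = 2, r = 5, freq = 0
After iteration 3: start = 3, r = 4, freq = 0
After iteration 4: start = 4, r = 3, freq = 0
Loop ends.

Final answer: 0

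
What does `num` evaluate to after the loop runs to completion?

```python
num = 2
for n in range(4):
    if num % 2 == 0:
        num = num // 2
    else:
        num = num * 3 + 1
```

Let's trace through this code step by step.

Initialize: num = 2
Entering loop: for n in range(4):
After iteration 1: n = 0, num = 1
After iteration 2: n = 1, num = 4
After iteration 3: n = 2, num = 2
After iteration 4: n = 3, num = 1
Loop ends.

Final answer: 1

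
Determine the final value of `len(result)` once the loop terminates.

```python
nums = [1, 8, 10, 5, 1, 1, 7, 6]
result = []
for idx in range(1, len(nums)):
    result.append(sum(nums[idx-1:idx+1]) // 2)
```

Let's trace through this code step by step.

Initialize: nums = [1, 8, 10, 5, 1, 1, 7, 6]
Initialize: result = []
Entering loop: for idx in range(1, len(nums)):
After iteration 1: idx = 1, result = [4]
After iteration 2: idx = 2, result = [4, 9]
After iteration 3: idx = 3, result = [4, 9, 7]
After iteration 4: idx = 4, result = [4, 9, 7, 3]
After iteration 5: idx = 5, result = [4, 9, 7, 3, 1]
After iteration 6: idx = 6, result = [4, 9, 7, 3, 1, 4]
After iteration 7: idx = 7, result = [4, 9, 7, 3, 1, 4, 6]
Loop ends.
len(result) = 7

Final answer: 7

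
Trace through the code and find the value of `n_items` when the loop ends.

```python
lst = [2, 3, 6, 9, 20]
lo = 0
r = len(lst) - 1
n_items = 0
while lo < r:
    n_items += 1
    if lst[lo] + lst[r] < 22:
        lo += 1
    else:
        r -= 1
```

Let's trace through this code step by step.

Initialize: lst = [2, 3, 6, 9, 20]
Initialize: lo = 0
Initialize: r = 4
Initialize: n_items = 0
Entering loop: while lo < r:
After iteration 1: lo = 0, r = 3, n_items = 1
After iteration 2: lo = 1, r = 3, n_items = 2
After iteration 3: lo = 2, r = 3, n_items = 3
After iteration 4: lo = 3, r = 3, n_items = 4
Loop ends.

Final answer: 4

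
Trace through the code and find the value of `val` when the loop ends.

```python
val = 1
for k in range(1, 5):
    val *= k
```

Let's trace through this code step by step.

Initialize: val = 1
Entering loop: for k in range(1, 5):
After iteration 1: k = 1, val = 1
After iteration 2: k = 2, val = 2
After iteration 3: k = 3, val = 6
After iteration 4: k = 4, val = 24
Loop ends.

Final answer: 24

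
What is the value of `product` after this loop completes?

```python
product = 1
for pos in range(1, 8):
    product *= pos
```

Let's trace through this code step by step.

Initialize: product = 1
Entering loop: for pos in range(1, 8):
After iteration 1: pos = 1, product = 1
After iteration 2: pos = 2, product = 2
After iteration 3: pos = 3, product = 6
After iteration 4: pos = 4, product = 24
After iteration 5: pos = 5, product = 120
After iteration 6: pos = 6, product = 720
After iteration 7: pos = 7, product = 5040
Loop ends.

Final answer: 5040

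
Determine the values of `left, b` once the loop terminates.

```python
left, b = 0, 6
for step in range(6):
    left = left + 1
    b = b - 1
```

Let's trace through this code step by step.

Initialize: left = 0
Initialize: b = 6
Entering loop: for step in range(6):
After iteration 1: step = 0, left = 1, b = 5
After iteration 2: step = 1, left = 2, b = 4
After iteration 3: step = 2, left = 3, b = 3
After iteration 4: step = 3, left = 4, b = 2
After iteration 5: step = 4, left = 5, b = 1
After iteration 6: step = 5, left = 6, b = 0
Loop ends.

Final answer: 6, 0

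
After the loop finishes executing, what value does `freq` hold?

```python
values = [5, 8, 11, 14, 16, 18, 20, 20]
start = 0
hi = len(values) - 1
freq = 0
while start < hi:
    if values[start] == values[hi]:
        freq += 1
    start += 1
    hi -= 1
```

Let's trace through this code step by step.

Initialize: values = [5, 8, 11, 14, 16, 18, 20, 20]
Initialize: start = 0
Initialize: hi = 7
Initialize: freq = 0
Entering loop: while start < hi:
After iteration 1: start = 1, hi = 6, freq = 0
After iteration 2: start = 2, hi = 5, freq = 0
After iteration 3: start = 3, hi = 4, freq = 0
After iteration 4: start = 4, hi = 3, freq = 0
Loop ends.

Final answer: 0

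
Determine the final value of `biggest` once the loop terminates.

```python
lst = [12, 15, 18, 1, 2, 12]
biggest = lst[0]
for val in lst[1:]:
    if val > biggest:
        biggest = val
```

Let's trace through this code step by step.

Initialize: lst = [12, 15, 18, 1, 2, 12]
Initialize: biggest = 12
Entering loop: for val in lst[1:]:
After iteration 1: val = 15, biggest = 15
After iteration 2: val = 18, biggest = 18
After iteration 3: val = 1, biggest = 18
After iteration 4: val = 2, biggest = 18
After iteration 5: val = 12, biggest = 18
Loop ends.

Final answer: 18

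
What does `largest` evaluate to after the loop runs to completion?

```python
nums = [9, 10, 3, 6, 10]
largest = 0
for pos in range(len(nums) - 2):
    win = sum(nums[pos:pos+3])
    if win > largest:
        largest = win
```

Let's trace through this code step by step.

Initialize: nums = [9, 10, 3, 6, 10]
Initialize: largest = 0
Entering loop: for pos in range(len(nums) - 2):
After iteration 1: pos = 0, largest = 22, win = 22
After iteration 2: pos = 1, largest = 22, win = 19
After iteration 3: pos = 2, largest = 22, win = 19
Loop ends.

Final answer: 22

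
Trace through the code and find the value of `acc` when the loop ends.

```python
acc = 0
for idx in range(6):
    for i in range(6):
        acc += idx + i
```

Let's trace through this code step by step.

Initialize: acc = 0
Entering loop: for idx in range(6):
After iteration 1: idx = 0, acc = 15
After iteration 2: idx = 1, acc = 36
After iteration 3: idx = 2, acc = 63
After iteration 4: idx = 3, acc = 96
After iteration 5: idx = 4, acc = 135
After iteration 6: idx = 5, acc = 180
Loop ends.

Final answer: 180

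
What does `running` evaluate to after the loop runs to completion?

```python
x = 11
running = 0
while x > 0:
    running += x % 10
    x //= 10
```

Let's trace through this code step by step.

Initialize: x = 11
Initialize: running = 0
Entering loop: while x > 0:
After iteration 1: x = 1, running = 1
After iteration 2: x = 0, running = 2
Loop ends.

Final answer: 2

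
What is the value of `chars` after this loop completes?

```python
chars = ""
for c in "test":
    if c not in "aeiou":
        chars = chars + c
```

Let's trace through this code step by step.

Initialize: chars = ''
Entering loop: for c in "test":
After iteration 1: c = 't', chars = 't'
After iteration 2: c = 'e', chars = 't'
After iteration 3: c = 's', chars = 'ts'
After iteration 4: c = 't', chars = 'tst'
Loop ends.

Final answer: 'tst'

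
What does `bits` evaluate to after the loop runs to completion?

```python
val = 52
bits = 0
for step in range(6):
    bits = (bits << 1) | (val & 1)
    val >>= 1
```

Let's trace through this code step by step.

Initialize: val = 52
Initialize: bits = 0
Entering loop: for step in range(6):
After iteration 1: step = 0, val = 26, bits = 0
After iteration 2: step = 1, val = 13, bits = 0
After iteration 3: step = 2, val = 6, bits = 1
After iteration 4: step = 3, val = 3, bits = 2
After iteration 5: step = 4, val = 1, bits = 5
After iteration 6: step = 5, val = 0, bits = 11
Loop ends.

Final answer: 11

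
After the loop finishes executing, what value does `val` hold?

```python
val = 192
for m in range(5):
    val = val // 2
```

Let's trace through this code step by step.

Initialize: val = 192
Entering loop: for m in range(5):
After iteration 1: m = 0, val = 96
After iteration 2: m = 1, val = 48
After iteration 3: m = 2, val = 24
After iteration 4: m = 3, val = 12
After iteration 5: m = 4, val = 6
Loop ends.

Final answer: 6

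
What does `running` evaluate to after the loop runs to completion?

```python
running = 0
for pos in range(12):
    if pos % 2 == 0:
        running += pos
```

Let's trace through this code step by step.

Initialize: running = 0
Entering loop: for pos in range(12):
After iteration 1: pos = 0, running = 0
After iteration 2: pos = 1, running = 0
After iteration 3: pos = 2, running = 2
After iteration 4: pos = 3, running = 2
After iteration 5: pos = 4, running = 6
After iteration 6: pos = 5, running = 6
After iteration 7: pos = 6, running = 12
After iteration 8: pos = 7, running = 12
After iteration 9: pos = 8, running = 20
After iteration 10: pos = 9, running = 20
After iteration 11: pos = 10, running = 30
After iteration 12: pos = 11, running = 30
Loop ends.

Final answer: 30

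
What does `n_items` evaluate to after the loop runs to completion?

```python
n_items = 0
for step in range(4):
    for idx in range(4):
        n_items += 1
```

Let's trace through this code step by step.

Initialize: n_items = 0
Entering loop: for step in range(4):
After iteration 1: step = 0, n_items = 4
After iteration 2: step = 1, n_items = 8
After iteration 3: step = 2, n_items = 12
After iteration 4: step = 3, n_items = 16
Loop ends.

Final answer: 16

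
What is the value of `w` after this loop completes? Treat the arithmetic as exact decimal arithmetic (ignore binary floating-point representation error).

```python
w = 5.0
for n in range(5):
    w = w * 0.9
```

Let's trace through this code step by step.

Initialize: w = 5.0
Entering loop: for n in range(5):
After iteration 1: n = 0, w = 4.5
After iteration 2: n = 1, w = 4.05
After iteration 3: n = 2, w = 3.645
After iteration 4: n = 3, w = 3.2805
After iteration 5: n = 4, w = 2.95245
Loop ends.

Final answer: 2.95245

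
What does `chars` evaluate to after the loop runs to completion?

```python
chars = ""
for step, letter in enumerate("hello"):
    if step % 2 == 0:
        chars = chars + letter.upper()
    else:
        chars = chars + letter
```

Let's trace through this code step by step.

Initialize: chars = ''
Entering loop: for step, letter in enumerate("hello"):
After iteration 1: step = 0, letter = 'h', chars = 'H'
After iteration 2: step = 1, letter = 'e', chars = 'He'
After iteration 3: step = 2, letter = 'l', chars = 'HeL'
After iteration 4: step = 3, letter = 'l', chars = 'HeLl'
After iteration 5: step = 4, letter = 'o', chars = 'HeLlO'
Loop ends.

Final answer: 'HeLlO'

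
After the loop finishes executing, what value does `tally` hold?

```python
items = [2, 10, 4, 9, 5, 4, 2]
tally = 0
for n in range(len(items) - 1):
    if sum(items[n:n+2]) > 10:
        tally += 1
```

Let's trace through this code step by step.

Initialize: items = [2, 10, 4, 9, 5, 4, 2]
Initialize: tally = 0
Entering loop: for n in range(len(items) - 1):
After iteration 1: n = 0, tally = 1
After iteration 2: n = 1, tally = 2
After iteration 3: n = 2, tally = 3
After iteration 4: n = 3, tally = 4
After iteration 5: n = 4, tally = 4
After iteration 6: n = 5, tally = 4
Loop ends.

Final answer: 4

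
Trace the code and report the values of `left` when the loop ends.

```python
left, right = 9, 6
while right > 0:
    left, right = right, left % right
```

Let's trace through this code step by step.

Initialize: left = 9
Initialize: right = 6
Entering loop: while right > 0:
After iteration 1: left = 6, right = 3
After iteration 2: left = 3, right = 0
Loop ends.

Final answer: 3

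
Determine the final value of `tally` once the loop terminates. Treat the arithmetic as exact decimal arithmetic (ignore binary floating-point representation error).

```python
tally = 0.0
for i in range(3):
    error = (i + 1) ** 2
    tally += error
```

Let's trace through this code step by step.

Initialize: tally = 0.0
Entering loop: for i in range(3):
After iteration 1: i = 0, tally = 1.0, error = 1
After iteration 2: i = 1, tally = 5.0, error = 4
After iteration 3: i = 2, tally = 14.0, error = 9
Loop ends.

Final answer: 14.0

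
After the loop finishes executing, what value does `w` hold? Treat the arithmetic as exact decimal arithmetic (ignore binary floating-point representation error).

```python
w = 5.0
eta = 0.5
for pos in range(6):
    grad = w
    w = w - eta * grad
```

Let's trace through this code step by step.

Initialize: w = 5.0
Initialize: eta = 0.5
Entering loop: for pos in range(6):
After iteration 1: pos = 0, w = 2.5, grad = 5.0
After iteration 2: pos = 1, w = 1.25, grad = 2.5
After iteration 3: pos = 2, w = 0.625, grad = 1.25
After iteration 4: pos = 3, w = 0.3125, grad = 0.625
After iteration 5: pos = 4, w = 0.15625, grad = 0.3125
After iteration 6: pos = 5, w = 0.078125, grad = 0.15625
Loop ends.

Final answer: 0.078125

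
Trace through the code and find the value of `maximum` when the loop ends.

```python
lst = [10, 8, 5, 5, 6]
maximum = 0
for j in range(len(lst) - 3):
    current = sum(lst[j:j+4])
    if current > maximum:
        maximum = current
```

Let's trace through this code step by step.

Initialize: lst = [10, 8, 5, 5, 6]
Initialize: maximum = 0
Entering loop: for j in range(len(lst) - 3):
After iteration 1: j = 0, maximum = 28, current = 28
After iteration 2: j = 1, maximum = 28, current = 24
Loop ends.

Final answer: 28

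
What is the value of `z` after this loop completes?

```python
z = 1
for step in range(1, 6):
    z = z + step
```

Let's trace through this code step by step.

Initialize: z = 1
Entering loop: for step in range(1, 6):
After iteration 1: step = 1, z = 2
After iteration 2: step = 2, z = 4
After iteration 3: step = 3, z = 7
After iteration 4: step = 4, z = 11
After iteration 5: step = 5, z = 16
Loop ends.

Final answer: 16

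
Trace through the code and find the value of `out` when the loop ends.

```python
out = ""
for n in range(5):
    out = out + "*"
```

Let's trace through this code step by step.

Initialize: out = ''
Entering loop: for n in range(5):
After iteration 1: n = 0, out = '*'
After iteration 2: n = 1, out = '**'
After iteration 3: n = 2, out = '***'
After iteration 4: n = 3, out = '****'
After iteration 5: n = 4, out = '*****'
Loop ends.

Final answer: '*****'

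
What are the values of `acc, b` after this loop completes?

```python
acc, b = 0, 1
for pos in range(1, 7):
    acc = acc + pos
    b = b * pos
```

Let's trace through this code step by step.

Initialize: acc = 0
Initialize: b = 1
Entering loop: for pos in range(1, 7):
After iteration 1: pos = 1, acc = 1, b = 1
After iteration 2: pos = 2, acc = 3, b = 2
After iteration 3: pos = 3, acc = 6, b = 6
After iteration 4: pos = 4, acc = 10, b = 24
After iteration 5: pos = 5, acc = 15, b = 120
After iteration 6: pos = 6, acc = 21, b = 720
Loop ends.

Final answer: 21, 720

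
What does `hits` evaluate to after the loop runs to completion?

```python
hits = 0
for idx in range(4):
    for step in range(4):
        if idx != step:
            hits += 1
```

Let's trace through this code step by step.

Initialize: hits = 0
Entering loop: for idx in range(4):
After iteration 1: idx = 0, hits = 3
After iteration 2: idx = 1, hits = 6
After iteration 3: idx = 2, hits = 9
After iteration 4: idx = 3, hits = 12
Loop ends.

Final answer: 12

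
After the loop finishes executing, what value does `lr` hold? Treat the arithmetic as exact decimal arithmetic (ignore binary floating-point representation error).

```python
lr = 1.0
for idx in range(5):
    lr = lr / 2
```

Let's trace through this code step by step.

Initialize: lr = 1.0
Entering loop: for idx in range(5):
After iteration 1: idx = 0, lr = 0.5
After iteration 2: idx = 1, lr = 0.25
After iteration 3: idx = 2, lr = 0.125
After iteration 4: idx = 3, lr = 0.0625
After iteration 5: idx = 4, lr = 0.03125
Loop ends.

Final answer: 0.03125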